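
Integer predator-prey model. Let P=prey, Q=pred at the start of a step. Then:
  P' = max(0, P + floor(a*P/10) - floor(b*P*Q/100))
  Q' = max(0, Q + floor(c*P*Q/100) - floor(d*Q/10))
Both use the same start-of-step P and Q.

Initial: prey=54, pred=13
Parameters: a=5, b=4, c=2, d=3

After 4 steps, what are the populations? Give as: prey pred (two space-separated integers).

Answer: 0 38

Derivation:
Step 1: prey: 54+27-28=53; pred: 13+14-3=24
Step 2: prey: 53+26-50=29; pred: 24+25-7=42
Step 3: prey: 29+14-48=0; pred: 42+24-12=54
Step 4: prey: 0+0-0=0; pred: 54+0-16=38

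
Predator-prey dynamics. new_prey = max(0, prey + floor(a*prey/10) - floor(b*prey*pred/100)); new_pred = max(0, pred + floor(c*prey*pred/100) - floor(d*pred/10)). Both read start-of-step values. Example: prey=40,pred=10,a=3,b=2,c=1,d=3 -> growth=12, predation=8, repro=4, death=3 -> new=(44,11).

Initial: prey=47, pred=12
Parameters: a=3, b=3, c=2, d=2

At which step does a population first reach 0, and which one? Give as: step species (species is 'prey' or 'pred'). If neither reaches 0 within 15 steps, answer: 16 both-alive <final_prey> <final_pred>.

Answer: 4 prey

Derivation:
Step 1: prey: 47+14-16=45; pred: 12+11-2=21
Step 2: prey: 45+13-28=30; pred: 21+18-4=35
Step 3: prey: 30+9-31=8; pred: 35+21-7=49
Step 4: prey: 8+2-11=0; pred: 49+7-9=47
First extinction: prey at step 4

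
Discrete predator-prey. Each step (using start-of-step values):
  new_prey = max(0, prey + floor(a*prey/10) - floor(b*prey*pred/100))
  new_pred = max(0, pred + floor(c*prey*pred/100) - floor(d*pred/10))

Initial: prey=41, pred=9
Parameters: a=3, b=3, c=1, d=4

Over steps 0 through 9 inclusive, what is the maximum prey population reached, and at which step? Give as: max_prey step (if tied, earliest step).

Step 1: prey: 41+12-11=42; pred: 9+3-3=9
Step 2: prey: 42+12-11=43; pred: 9+3-3=9
Step 3: prey: 43+12-11=44; pred: 9+3-3=9
Step 4: prey: 44+13-11=46; pred: 9+3-3=9
Step 5: prey: 46+13-12=47; pred: 9+4-3=10
Step 6: prey: 47+14-14=47; pred: 10+4-4=10
Step 7: prey: 47+14-14=47; pred: 10+4-4=10
Step 8: prey: 47+14-14=47; pred: 10+4-4=10
Step 9: prey: 47+14-14=47; pred: 10+4-4=10
Max prey = 47 at step 5

Answer: 47 5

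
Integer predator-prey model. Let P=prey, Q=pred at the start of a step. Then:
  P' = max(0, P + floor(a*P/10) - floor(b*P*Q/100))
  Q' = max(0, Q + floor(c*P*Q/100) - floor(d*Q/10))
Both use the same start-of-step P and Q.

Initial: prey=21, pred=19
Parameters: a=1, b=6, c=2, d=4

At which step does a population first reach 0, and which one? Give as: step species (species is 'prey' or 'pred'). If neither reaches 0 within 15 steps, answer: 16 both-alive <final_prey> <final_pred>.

Step 1: prey: 21+2-23=0; pred: 19+7-7=19
First extinction: prey at step 1

Answer: 1 prey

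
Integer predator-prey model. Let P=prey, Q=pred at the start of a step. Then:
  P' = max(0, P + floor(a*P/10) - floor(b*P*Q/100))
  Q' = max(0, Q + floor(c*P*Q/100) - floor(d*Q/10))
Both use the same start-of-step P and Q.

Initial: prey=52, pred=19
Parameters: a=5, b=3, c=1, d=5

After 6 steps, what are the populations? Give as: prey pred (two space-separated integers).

Step 1: prey: 52+26-29=49; pred: 19+9-9=19
Step 2: prey: 49+24-27=46; pred: 19+9-9=19
Step 3: prey: 46+23-26=43; pred: 19+8-9=18
Step 4: prey: 43+21-23=41; pred: 18+7-9=16
Step 5: prey: 41+20-19=42; pred: 16+6-8=14
Step 6: prey: 42+21-17=46; pred: 14+5-7=12

Answer: 46 12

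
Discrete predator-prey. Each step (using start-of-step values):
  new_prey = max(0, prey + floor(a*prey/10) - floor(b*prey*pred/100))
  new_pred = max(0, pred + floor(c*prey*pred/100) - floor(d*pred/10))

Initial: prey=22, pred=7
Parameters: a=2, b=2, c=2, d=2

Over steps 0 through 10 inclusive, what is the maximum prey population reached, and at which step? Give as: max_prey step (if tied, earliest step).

Step 1: prey: 22+4-3=23; pred: 7+3-1=9
Step 2: prey: 23+4-4=23; pred: 9+4-1=12
Step 3: prey: 23+4-5=22; pred: 12+5-2=15
Step 4: prey: 22+4-6=20; pred: 15+6-3=18
Step 5: prey: 20+4-7=17; pred: 18+7-3=22
Step 6: prey: 17+3-7=13; pred: 22+7-4=25
Step 7: prey: 13+2-6=9; pred: 25+6-5=26
Step 8: prey: 9+1-4=6; pred: 26+4-5=25
Step 9: prey: 6+1-3=4; pred: 25+3-5=23
Step 10: prey: 4+0-1=3; pred: 23+1-4=20
Max prey = 23 at step 1

Answer: 23 1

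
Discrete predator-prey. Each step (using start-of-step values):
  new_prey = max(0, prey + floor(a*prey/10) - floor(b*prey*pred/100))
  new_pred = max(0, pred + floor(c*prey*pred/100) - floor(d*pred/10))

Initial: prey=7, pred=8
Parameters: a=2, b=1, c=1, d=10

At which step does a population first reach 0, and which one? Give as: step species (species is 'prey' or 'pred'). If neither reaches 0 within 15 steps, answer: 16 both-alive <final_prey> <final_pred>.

Step 1: prey: 7+1-0=8; pred: 8+0-8=0
First extinction: pred at step 1

Answer: 1 pred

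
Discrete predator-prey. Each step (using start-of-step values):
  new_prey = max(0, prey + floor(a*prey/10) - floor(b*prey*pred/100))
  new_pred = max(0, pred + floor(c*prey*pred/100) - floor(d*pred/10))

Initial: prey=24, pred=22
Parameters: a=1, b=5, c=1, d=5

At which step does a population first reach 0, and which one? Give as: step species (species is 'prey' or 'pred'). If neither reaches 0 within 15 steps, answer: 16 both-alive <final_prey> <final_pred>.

Answer: 1 prey

Derivation:
Step 1: prey: 24+2-26=0; pred: 22+5-11=16
First extinction: prey at step 1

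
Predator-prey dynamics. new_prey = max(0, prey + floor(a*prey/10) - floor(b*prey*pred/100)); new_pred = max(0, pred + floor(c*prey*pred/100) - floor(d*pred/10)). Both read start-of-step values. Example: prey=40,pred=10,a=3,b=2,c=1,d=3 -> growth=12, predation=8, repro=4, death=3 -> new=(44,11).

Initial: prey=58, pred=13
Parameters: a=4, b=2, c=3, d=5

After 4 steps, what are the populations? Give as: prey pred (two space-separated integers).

Step 1: prey: 58+23-15=66; pred: 13+22-6=29
Step 2: prey: 66+26-38=54; pred: 29+57-14=72
Step 3: prey: 54+21-77=0; pred: 72+116-36=152
Step 4: prey: 0+0-0=0; pred: 152+0-76=76

Answer: 0 76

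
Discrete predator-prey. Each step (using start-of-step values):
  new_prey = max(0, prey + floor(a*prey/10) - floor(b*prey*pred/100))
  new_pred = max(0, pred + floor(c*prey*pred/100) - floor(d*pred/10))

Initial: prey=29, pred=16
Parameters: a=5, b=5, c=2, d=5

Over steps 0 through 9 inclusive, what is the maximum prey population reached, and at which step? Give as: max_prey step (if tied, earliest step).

Step 1: prey: 29+14-23=20; pred: 16+9-8=17
Step 2: prey: 20+10-17=13; pred: 17+6-8=15
Step 3: prey: 13+6-9=10; pred: 15+3-7=11
Step 4: prey: 10+5-5=10; pred: 11+2-5=8
Step 5: prey: 10+5-4=11; pred: 8+1-4=5
Step 6: prey: 11+5-2=14; pred: 5+1-2=4
Step 7: prey: 14+7-2=19; pred: 4+1-2=3
Step 8: prey: 19+9-2=26; pred: 3+1-1=3
Step 9: prey: 26+13-3=36; pred: 3+1-1=3
Max prey = 36 at step 9

Answer: 36 9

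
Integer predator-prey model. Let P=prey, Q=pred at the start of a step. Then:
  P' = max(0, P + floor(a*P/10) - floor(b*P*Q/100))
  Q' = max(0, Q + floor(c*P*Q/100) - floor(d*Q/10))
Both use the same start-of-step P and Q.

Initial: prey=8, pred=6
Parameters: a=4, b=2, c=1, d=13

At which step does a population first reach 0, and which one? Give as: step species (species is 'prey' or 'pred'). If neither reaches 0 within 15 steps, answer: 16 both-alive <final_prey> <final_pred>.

Step 1: prey: 8+3-0=11; pred: 6+0-7=0
First extinction: pred at step 1

Answer: 1 pred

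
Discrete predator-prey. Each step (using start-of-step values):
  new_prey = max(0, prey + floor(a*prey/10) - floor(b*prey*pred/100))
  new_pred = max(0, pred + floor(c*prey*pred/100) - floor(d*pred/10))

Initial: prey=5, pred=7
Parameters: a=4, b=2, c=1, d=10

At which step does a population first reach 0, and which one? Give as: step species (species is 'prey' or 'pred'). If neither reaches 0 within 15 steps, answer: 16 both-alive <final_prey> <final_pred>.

Answer: 1 pred

Derivation:
Step 1: prey: 5+2-0=7; pred: 7+0-7=0
First extinction: pred at step 1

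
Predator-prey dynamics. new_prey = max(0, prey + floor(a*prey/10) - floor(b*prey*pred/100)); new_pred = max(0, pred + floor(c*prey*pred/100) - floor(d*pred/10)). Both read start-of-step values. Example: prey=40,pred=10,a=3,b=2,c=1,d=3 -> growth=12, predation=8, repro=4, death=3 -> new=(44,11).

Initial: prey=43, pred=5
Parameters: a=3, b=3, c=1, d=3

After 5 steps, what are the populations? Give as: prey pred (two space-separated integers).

Step 1: prey: 43+12-6=49; pred: 5+2-1=6
Step 2: prey: 49+14-8=55; pred: 6+2-1=7
Step 3: prey: 55+16-11=60; pred: 7+3-2=8
Step 4: prey: 60+18-14=64; pred: 8+4-2=10
Step 5: prey: 64+19-19=64; pred: 10+6-3=13

Answer: 64 13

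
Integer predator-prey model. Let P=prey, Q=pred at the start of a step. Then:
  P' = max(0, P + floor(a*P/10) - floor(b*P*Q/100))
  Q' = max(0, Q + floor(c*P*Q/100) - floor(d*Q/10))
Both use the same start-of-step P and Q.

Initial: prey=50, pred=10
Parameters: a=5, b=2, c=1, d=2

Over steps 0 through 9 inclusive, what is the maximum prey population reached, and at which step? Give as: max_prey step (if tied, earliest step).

Step 1: prey: 50+25-10=65; pred: 10+5-2=13
Step 2: prey: 65+32-16=81; pred: 13+8-2=19
Step 3: prey: 81+40-30=91; pred: 19+15-3=31
Step 4: prey: 91+45-56=80; pred: 31+28-6=53
Step 5: prey: 80+40-84=36; pred: 53+42-10=85
Step 6: prey: 36+18-61=0; pred: 85+30-17=98
Step 7: prey: 0+0-0=0; pred: 98+0-19=79
Step 8: prey: 0+0-0=0; pred: 79+0-15=64
Step 9: prey: 0+0-0=0; pred: 64+0-12=52
Max prey = 91 at step 3

Answer: 91 3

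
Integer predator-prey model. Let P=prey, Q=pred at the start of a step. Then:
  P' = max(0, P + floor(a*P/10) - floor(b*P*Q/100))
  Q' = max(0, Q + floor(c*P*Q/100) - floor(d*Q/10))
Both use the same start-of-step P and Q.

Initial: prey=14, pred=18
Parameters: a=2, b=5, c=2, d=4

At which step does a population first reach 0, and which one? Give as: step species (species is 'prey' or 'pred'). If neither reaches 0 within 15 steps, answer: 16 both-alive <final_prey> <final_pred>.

Answer: 16 both-alive 1 2

Derivation:
Step 1: prey: 14+2-12=4; pred: 18+5-7=16
Step 2: prey: 4+0-3=1; pred: 16+1-6=11
Step 3: prey: 1+0-0=1; pred: 11+0-4=7
Step 4: prey: 1+0-0=1; pred: 7+0-2=5
Step 5: prey: 1+0-0=1; pred: 5+0-2=3
Step 6: prey: 1+0-0=1; pred: 3+0-1=2
Step 7: prey: 1+0-0=1; pred: 2+0-0=2
Steps 8-15: state stable at prey=1, pred=2 (no change)
No extinction within 15 steps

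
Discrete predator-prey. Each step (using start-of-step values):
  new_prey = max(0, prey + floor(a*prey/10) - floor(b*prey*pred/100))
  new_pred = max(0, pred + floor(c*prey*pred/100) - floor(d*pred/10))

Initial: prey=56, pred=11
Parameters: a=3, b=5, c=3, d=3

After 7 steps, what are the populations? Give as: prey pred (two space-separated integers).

Step 1: prey: 56+16-30=42; pred: 11+18-3=26
Step 2: prey: 42+12-54=0; pred: 26+32-7=51
Step 3: prey: 0+0-0=0; pred: 51+0-15=36
Step 4: prey: 0+0-0=0; pred: 36+0-10=26
Step 5: prey: 0+0-0=0; pred: 26+0-7=19
Step 6: prey: 0+0-0=0; pred: 19+0-5=14
Step 7: prey: 0+0-0=0; pred: 14+0-4=10

Answer: 0 10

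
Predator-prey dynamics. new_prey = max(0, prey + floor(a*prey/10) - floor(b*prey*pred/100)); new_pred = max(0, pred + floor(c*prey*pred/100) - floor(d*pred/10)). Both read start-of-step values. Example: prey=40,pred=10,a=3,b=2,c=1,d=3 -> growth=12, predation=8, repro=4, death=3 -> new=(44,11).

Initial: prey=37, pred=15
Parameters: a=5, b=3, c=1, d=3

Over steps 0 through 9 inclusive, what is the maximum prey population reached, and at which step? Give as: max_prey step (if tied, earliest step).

Step 1: prey: 37+18-16=39; pred: 15+5-4=16
Step 2: prey: 39+19-18=40; pred: 16+6-4=18
Step 3: prey: 40+20-21=39; pred: 18+7-5=20
Step 4: prey: 39+19-23=35; pred: 20+7-6=21
Step 5: prey: 35+17-22=30; pred: 21+7-6=22
Step 6: prey: 30+15-19=26; pred: 22+6-6=22
Step 7: prey: 26+13-17=22; pred: 22+5-6=21
Step 8: prey: 22+11-13=20; pred: 21+4-6=19
Step 9: prey: 20+10-11=19; pred: 19+3-5=17
Max prey = 40 at step 2

Answer: 40 2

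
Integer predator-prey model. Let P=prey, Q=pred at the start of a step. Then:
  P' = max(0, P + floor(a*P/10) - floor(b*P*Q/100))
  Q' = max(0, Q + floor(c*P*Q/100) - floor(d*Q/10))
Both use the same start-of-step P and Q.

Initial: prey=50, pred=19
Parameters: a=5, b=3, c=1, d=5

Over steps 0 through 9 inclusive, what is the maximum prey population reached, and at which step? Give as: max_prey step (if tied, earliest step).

Answer: 68 9

Derivation:
Step 1: prey: 50+25-28=47; pred: 19+9-9=19
Step 2: prey: 47+23-26=44; pred: 19+8-9=18
Step 3: prey: 44+22-23=43; pred: 18+7-9=16
Step 4: prey: 43+21-20=44; pred: 16+6-8=14
Step 5: prey: 44+22-18=48; pred: 14+6-7=13
Step 6: prey: 48+24-18=54; pred: 13+6-6=13
Step 7: prey: 54+27-21=60; pred: 13+7-6=14
Step 8: prey: 60+30-25=65; pred: 14+8-7=15
Step 9: prey: 65+32-29=68; pred: 15+9-7=17
Max prey = 68 at step 9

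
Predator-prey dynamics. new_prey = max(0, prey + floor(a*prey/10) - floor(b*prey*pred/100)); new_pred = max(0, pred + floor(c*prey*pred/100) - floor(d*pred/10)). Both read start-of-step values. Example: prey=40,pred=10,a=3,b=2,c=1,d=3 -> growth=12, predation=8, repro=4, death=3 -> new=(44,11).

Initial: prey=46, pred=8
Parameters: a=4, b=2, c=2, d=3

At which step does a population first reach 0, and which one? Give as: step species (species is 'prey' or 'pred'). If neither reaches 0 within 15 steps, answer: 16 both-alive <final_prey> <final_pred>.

Answer: 5 prey

Derivation:
Step 1: prey: 46+18-7=57; pred: 8+7-2=13
Step 2: prey: 57+22-14=65; pred: 13+14-3=24
Step 3: prey: 65+26-31=60; pred: 24+31-7=48
Step 4: prey: 60+24-57=27; pred: 48+57-14=91
Step 5: prey: 27+10-49=0; pred: 91+49-27=113
First extinction: prey at step 5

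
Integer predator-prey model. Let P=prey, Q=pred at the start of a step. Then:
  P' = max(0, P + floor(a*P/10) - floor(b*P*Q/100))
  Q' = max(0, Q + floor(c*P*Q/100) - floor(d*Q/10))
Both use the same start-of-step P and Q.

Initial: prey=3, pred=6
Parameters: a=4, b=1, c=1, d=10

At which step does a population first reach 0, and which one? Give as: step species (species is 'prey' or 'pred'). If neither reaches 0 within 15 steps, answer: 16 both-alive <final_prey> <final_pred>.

Answer: 1 pred

Derivation:
Step 1: prey: 3+1-0=4; pred: 6+0-6=0
First extinction: pred at step 1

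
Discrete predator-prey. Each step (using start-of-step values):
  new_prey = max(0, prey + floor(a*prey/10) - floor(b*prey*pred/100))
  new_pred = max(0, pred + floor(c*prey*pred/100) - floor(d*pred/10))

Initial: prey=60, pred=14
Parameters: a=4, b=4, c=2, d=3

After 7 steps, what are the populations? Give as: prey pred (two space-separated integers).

Step 1: prey: 60+24-33=51; pred: 14+16-4=26
Step 2: prey: 51+20-53=18; pred: 26+26-7=45
Step 3: prey: 18+7-32=0; pred: 45+16-13=48
Step 4: prey: 0+0-0=0; pred: 48+0-14=34
Step 5: prey: 0+0-0=0; pred: 34+0-10=24
Step 6: prey: 0+0-0=0; pred: 24+0-7=17
Step 7: prey: 0+0-0=0; pred: 17+0-5=12

Answer: 0 12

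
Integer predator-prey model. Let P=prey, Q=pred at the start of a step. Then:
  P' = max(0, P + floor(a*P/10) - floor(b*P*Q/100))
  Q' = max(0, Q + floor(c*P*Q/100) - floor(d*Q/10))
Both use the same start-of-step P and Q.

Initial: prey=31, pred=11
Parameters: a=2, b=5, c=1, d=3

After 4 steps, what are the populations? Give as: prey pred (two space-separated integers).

Step 1: prey: 31+6-17=20; pred: 11+3-3=11
Step 2: prey: 20+4-11=13; pred: 11+2-3=10
Step 3: prey: 13+2-6=9; pred: 10+1-3=8
Step 4: prey: 9+1-3=7; pred: 8+0-2=6

Answer: 7 6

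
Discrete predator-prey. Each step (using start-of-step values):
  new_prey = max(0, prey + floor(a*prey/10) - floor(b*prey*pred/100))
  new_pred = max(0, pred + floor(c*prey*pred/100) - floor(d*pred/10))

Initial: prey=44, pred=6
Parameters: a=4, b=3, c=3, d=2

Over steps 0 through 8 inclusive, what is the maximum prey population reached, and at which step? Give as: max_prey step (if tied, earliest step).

Answer: 56 2

Derivation:
Step 1: prey: 44+17-7=54; pred: 6+7-1=12
Step 2: prey: 54+21-19=56; pred: 12+19-2=29
Step 3: prey: 56+22-48=30; pred: 29+48-5=72
Step 4: prey: 30+12-64=0; pred: 72+64-14=122
Step 5: prey: 0+0-0=0; pred: 122+0-24=98
Step 6: prey: 0+0-0=0; pred: 98+0-19=79
Step 7: prey: 0+0-0=0; pred: 79+0-15=64
Step 8: prey: 0+0-0=0; pred: 64+0-12=52
Max prey = 56 at step 2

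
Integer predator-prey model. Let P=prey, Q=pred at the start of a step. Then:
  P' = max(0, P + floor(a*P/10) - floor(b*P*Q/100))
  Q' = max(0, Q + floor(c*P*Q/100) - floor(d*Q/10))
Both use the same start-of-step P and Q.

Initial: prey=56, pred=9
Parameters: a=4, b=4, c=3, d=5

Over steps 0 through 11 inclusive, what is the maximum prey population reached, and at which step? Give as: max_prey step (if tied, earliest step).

Answer: 58 1

Derivation:
Step 1: prey: 56+22-20=58; pred: 9+15-4=20
Step 2: prey: 58+23-46=35; pred: 20+34-10=44
Step 3: prey: 35+14-61=0; pred: 44+46-22=68
Step 4: prey: 0+0-0=0; pred: 68+0-34=34
Step 5: prey: 0+0-0=0; pred: 34+0-17=17
Step 6: prey: 0+0-0=0; pred: 17+0-8=9
Step 7: prey: 0+0-0=0; pred: 9+0-4=5
Step 8: prey: 0+0-0=0; pred: 5+0-2=3
Step 9: prey: 0+0-0=0; pred: 3+0-1=2
Step 10: prey: 0+0-0=0; pred: 2+0-1=1
Step 11: prey: 0+0-0=0; pred: 1+0-0=1
Max prey = 58 at step 1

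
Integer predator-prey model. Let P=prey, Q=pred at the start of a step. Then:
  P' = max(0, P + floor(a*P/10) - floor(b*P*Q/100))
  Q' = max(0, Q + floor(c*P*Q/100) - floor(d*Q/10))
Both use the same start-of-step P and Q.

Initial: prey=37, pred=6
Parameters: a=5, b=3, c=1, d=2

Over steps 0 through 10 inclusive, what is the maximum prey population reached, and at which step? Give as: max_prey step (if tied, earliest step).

Step 1: prey: 37+18-6=49; pred: 6+2-1=7
Step 2: prey: 49+24-10=63; pred: 7+3-1=9
Step 3: prey: 63+31-17=77; pred: 9+5-1=13
Step 4: prey: 77+38-30=85; pred: 13+10-2=21
Step 5: prey: 85+42-53=74; pred: 21+17-4=34
Step 6: prey: 74+37-75=36; pred: 34+25-6=53
Step 7: prey: 36+18-57=0; pred: 53+19-10=62
Step 8: prey: 0+0-0=0; pred: 62+0-12=50
Step 9: prey: 0+0-0=0; pred: 50+0-10=40
Step 10: prey: 0+0-0=0; pred: 40+0-8=32
Max prey = 85 at step 4

Answer: 85 4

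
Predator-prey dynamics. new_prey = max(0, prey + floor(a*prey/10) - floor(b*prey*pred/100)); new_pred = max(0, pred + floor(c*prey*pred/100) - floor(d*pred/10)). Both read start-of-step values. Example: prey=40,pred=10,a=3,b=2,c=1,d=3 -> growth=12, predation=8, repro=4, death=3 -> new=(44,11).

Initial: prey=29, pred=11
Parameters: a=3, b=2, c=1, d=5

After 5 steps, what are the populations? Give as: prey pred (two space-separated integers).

Step 1: prey: 29+8-6=31; pred: 11+3-5=9
Step 2: prey: 31+9-5=35; pred: 9+2-4=7
Step 3: prey: 35+10-4=41; pred: 7+2-3=6
Step 4: prey: 41+12-4=49; pred: 6+2-3=5
Step 5: prey: 49+14-4=59; pred: 5+2-2=5

Answer: 59 5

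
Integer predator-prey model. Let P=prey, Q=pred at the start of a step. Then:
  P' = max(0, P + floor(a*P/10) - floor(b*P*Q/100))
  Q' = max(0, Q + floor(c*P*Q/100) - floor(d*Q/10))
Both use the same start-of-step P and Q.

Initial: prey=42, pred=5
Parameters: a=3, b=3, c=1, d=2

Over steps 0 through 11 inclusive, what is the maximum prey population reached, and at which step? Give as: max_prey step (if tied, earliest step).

Answer: 61 4

Derivation:
Step 1: prey: 42+12-6=48; pred: 5+2-1=6
Step 2: prey: 48+14-8=54; pred: 6+2-1=7
Step 3: prey: 54+16-11=59; pred: 7+3-1=9
Step 4: prey: 59+17-15=61; pred: 9+5-1=13
Step 5: prey: 61+18-23=56; pred: 13+7-2=18
Step 6: prey: 56+16-30=42; pred: 18+10-3=25
Step 7: prey: 42+12-31=23; pred: 25+10-5=30
Step 8: prey: 23+6-20=9; pred: 30+6-6=30
Step 9: prey: 9+2-8=3; pred: 30+2-6=26
Step 10: prey: 3+0-2=1; pred: 26+0-5=21
Step 11: prey: 1+0-0=1; pred: 21+0-4=17
Max prey = 61 at step 4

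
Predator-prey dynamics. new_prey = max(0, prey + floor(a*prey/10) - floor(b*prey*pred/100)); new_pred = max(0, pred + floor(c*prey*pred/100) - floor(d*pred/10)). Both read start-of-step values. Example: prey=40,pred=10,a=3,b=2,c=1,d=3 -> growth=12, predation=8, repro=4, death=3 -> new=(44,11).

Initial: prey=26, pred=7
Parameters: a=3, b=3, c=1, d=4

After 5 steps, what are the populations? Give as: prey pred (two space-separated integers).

Step 1: prey: 26+7-5=28; pred: 7+1-2=6
Step 2: prey: 28+8-5=31; pred: 6+1-2=5
Step 3: prey: 31+9-4=36; pred: 5+1-2=4
Step 4: prey: 36+10-4=42; pred: 4+1-1=4
Step 5: prey: 42+12-5=49; pred: 4+1-1=4

Answer: 49 4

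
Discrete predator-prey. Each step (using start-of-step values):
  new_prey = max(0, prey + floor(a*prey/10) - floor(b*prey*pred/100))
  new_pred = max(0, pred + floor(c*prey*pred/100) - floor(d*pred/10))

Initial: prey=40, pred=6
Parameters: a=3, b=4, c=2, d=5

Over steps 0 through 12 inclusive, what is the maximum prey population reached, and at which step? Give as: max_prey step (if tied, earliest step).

Step 1: prey: 40+12-9=43; pred: 6+4-3=7
Step 2: prey: 43+12-12=43; pred: 7+6-3=10
Step 3: prey: 43+12-17=38; pred: 10+8-5=13
Step 4: prey: 38+11-19=30; pred: 13+9-6=16
Step 5: prey: 30+9-19=20; pred: 16+9-8=17
Step 6: prey: 20+6-13=13; pred: 17+6-8=15
Step 7: prey: 13+3-7=9; pred: 15+3-7=11
Step 8: prey: 9+2-3=8; pred: 11+1-5=7
Step 9: prey: 8+2-2=8; pred: 7+1-3=5
Step 10: prey: 8+2-1=9; pred: 5+0-2=3
Step 11: prey: 9+2-1=10; pred: 3+0-1=2
Step 12: prey: 10+3-0=13; pred: 2+0-1=1
Max prey = 43 at step 1

Answer: 43 1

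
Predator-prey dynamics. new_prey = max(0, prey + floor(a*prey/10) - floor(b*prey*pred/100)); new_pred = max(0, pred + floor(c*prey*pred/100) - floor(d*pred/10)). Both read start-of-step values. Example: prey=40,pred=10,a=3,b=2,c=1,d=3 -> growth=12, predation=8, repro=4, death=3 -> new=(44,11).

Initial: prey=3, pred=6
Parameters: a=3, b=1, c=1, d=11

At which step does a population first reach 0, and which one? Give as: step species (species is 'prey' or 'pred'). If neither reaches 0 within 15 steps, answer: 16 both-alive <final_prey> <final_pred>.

Answer: 1 pred

Derivation:
Step 1: prey: 3+0-0=3; pred: 6+0-6=0
First extinction: pred at step 1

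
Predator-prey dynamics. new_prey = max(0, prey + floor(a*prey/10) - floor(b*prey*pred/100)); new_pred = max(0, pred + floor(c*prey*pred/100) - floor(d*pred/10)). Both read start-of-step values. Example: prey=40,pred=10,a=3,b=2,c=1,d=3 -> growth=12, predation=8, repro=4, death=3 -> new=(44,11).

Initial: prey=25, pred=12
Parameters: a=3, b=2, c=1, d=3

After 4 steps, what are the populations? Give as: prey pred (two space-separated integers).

Answer: 31 12

Derivation:
Step 1: prey: 25+7-6=26; pred: 12+3-3=12
Step 2: prey: 26+7-6=27; pred: 12+3-3=12
Step 3: prey: 27+8-6=29; pred: 12+3-3=12
Step 4: prey: 29+8-6=31; pred: 12+3-3=12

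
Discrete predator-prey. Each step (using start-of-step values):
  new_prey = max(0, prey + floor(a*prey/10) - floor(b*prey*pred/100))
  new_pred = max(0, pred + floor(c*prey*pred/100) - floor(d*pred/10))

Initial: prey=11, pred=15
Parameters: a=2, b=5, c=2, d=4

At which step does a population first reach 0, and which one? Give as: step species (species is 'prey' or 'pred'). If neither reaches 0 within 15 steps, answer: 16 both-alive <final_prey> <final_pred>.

Answer: 16 both-alive 2 2

Derivation:
Step 1: prey: 11+2-8=5; pred: 15+3-6=12
Step 2: prey: 5+1-3=3; pred: 12+1-4=9
Step 3: prey: 3+0-1=2; pred: 9+0-3=6
Step 4: prey: 2+0-0=2; pred: 6+0-2=4
Step 5: prey: 2+0-0=2; pred: 4+0-1=3
Step 6: prey: 2+0-0=2; pred: 3+0-1=2
Step 7: prey: 2+0-0=2; pred: 2+0-0=2
Steps 8-15: state stable at prey=2, pred=2 (no change)
No extinction within 15 steps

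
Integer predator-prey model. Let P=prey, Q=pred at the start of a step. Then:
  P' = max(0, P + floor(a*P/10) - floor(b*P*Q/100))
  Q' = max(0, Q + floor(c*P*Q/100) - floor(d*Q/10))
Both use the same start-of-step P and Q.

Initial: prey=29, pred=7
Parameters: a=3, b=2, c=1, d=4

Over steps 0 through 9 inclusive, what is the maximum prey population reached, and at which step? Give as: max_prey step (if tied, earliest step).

Step 1: prey: 29+8-4=33; pred: 7+2-2=7
Step 2: prey: 33+9-4=38; pred: 7+2-2=7
Step 3: prey: 38+11-5=44; pred: 7+2-2=7
Step 4: prey: 44+13-6=51; pred: 7+3-2=8
Step 5: prey: 51+15-8=58; pred: 8+4-3=9
Step 6: prey: 58+17-10=65; pred: 9+5-3=11
Step 7: prey: 65+19-14=70; pred: 11+7-4=14
Step 8: prey: 70+21-19=72; pred: 14+9-5=18
Step 9: prey: 72+21-25=68; pred: 18+12-7=23
Max prey = 72 at step 8

Answer: 72 8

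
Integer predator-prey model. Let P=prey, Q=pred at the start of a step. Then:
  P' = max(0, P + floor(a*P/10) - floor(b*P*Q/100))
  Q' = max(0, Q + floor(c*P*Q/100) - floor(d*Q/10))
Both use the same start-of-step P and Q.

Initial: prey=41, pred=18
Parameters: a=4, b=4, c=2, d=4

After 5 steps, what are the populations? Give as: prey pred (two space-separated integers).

Step 1: prey: 41+16-29=28; pred: 18+14-7=25
Step 2: prey: 28+11-28=11; pred: 25+14-10=29
Step 3: prey: 11+4-12=3; pred: 29+6-11=24
Step 4: prey: 3+1-2=2; pred: 24+1-9=16
Step 5: prey: 2+0-1=1; pred: 16+0-6=10

Answer: 1 10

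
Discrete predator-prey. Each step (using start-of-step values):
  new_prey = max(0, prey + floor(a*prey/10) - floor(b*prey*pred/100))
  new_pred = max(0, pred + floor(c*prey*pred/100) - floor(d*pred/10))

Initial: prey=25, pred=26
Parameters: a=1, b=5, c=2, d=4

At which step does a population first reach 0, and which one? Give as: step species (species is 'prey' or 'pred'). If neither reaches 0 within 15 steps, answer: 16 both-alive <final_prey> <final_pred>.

Step 1: prey: 25+2-32=0; pred: 26+13-10=29
First extinction: prey at step 1

Answer: 1 prey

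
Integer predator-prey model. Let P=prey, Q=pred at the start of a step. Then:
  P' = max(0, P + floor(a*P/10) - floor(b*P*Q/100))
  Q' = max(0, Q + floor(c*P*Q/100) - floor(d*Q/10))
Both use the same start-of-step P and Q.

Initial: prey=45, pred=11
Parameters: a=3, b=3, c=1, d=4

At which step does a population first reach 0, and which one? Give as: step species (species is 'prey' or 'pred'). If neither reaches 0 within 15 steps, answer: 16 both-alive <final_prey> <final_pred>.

Step 1: prey: 45+13-14=44; pred: 11+4-4=11
Step 2: prey: 44+13-14=43; pred: 11+4-4=11
Step 3: prey: 43+12-14=41; pred: 11+4-4=11
Step 4: prey: 41+12-13=40; pred: 11+4-4=11
Step 5: prey: 40+12-13=39; pred: 11+4-4=11
Step 6: prey: 39+11-12=38; pred: 11+4-4=11
Step 7: prey: 38+11-12=37; pred: 11+4-4=11
Step 8: prey: 37+11-12=36; pred: 11+4-4=11
Step 9: prey: 36+10-11=35; pred: 11+3-4=10
Step 10: prey: 35+10-10=35; pred: 10+3-4=9
Step 11: prey: 35+10-9=36; pred: 9+3-3=9
Step 12: prey: 36+10-9=37; pred: 9+3-3=9
Step 13: prey: 37+11-9=39; pred: 9+3-3=9
Step 14: prey: 39+11-10=40; pred: 9+3-3=9
Step 15: prey: 40+12-10=42; pred: 9+3-3=9
No extinction within 15 steps

Answer: 16 both-alive 42 9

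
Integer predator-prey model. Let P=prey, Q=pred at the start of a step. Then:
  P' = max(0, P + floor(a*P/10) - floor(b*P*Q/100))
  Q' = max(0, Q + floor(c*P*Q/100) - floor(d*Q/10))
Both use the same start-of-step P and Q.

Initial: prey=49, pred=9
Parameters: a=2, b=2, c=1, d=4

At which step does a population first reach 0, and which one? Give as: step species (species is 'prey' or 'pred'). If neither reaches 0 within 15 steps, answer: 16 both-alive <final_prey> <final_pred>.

Answer: 16 both-alive 32 7

Derivation:
Step 1: prey: 49+9-8=50; pred: 9+4-3=10
Step 2: prey: 50+10-10=50; pred: 10+5-4=11
Step 3: prey: 50+10-11=49; pred: 11+5-4=12
Step 4: prey: 49+9-11=47; pred: 12+5-4=13
Step 5: prey: 47+9-12=44; pred: 13+6-5=14
Step 6: prey: 44+8-12=40; pred: 14+6-5=15
Step 7: prey: 40+8-12=36; pred: 15+6-6=15
Step 8: prey: 36+7-10=33; pred: 15+5-6=14
Step 9: prey: 33+6-9=30; pred: 14+4-5=13
Step 10: prey: 30+6-7=29; pred: 13+3-5=11
Step 11: prey: 29+5-6=28; pred: 11+3-4=10
Step 12: prey: 28+5-5=28; pred: 10+2-4=8
Step 13: prey: 28+5-4=29; pred: 8+2-3=7
Step 14: prey: 29+5-4=30; pred: 7+2-2=7
Step 15: prey: 30+6-4=32; pred: 7+2-2=7
No extinction within 15 steps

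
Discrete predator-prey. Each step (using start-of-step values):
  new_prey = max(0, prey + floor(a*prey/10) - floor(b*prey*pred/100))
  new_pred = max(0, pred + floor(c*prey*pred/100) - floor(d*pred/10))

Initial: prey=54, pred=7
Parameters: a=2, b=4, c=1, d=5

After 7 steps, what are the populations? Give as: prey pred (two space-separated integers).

Step 1: prey: 54+10-15=49; pred: 7+3-3=7
Step 2: prey: 49+9-13=45; pred: 7+3-3=7
Step 3: prey: 45+9-12=42; pred: 7+3-3=7
Step 4: prey: 42+8-11=39; pred: 7+2-3=6
Step 5: prey: 39+7-9=37; pred: 6+2-3=5
Step 6: prey: 37+7-7=37; pred: 5+1-2=4
Step 7: prey: 37+7-5=39; pred: 4+1-2=3

Answer: 39 3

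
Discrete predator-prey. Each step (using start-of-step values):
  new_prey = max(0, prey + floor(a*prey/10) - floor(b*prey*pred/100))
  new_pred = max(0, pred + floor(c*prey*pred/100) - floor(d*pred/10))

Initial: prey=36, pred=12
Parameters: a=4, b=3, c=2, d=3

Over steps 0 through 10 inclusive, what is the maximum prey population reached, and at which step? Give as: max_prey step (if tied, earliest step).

Answer: 38 1

Derivation:
Step 1: prey: 36+14-12=38; pred: 12+8-3=17
Step 2: prey: 38+15-19=34; pred: 17+12-5=24
Step 3: prey: 34+13-24=23; pred: 24+16-7=33
Step 4: prey: 23+9-22=10; pred: 33+15-9=39
Step 5: prey: 10+4-11=3; pred: 39+7-11=35
Step 6: prey: 3+1-3=1; pred: 35+2-10=27
Step 7: prey: 1+0-0=1; pred: 27+0-8=19
Step 8: prey: 1+0-0=1; pred: 19+0-5=14
Step 9: prey: 1+0-0=1; pred: 14+0-4=10
Step 10: prey: 1+0-0=1; pred: 10+0-3=7
Max prey = 38 at step 1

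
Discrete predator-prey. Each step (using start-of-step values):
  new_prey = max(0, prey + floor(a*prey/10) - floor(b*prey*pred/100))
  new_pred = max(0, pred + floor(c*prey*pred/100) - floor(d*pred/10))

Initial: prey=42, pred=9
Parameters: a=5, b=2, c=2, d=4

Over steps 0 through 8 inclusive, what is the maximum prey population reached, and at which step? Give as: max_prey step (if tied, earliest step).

Answer: 75 3

Derivation:
Step 1: prey: 42+21-7=56; pred: 9+7-3=13
Step 2: prey: 56+28-14=70; pred: 13+14-5=22
Step 3: prey: 70+35-30=75; pred: 22+30-8=44
Step 4: prey: 75+37-66=46; pred: 44+66-17=93
Step 5: prey: 46+23-85=0; pred: 93+85-37=141
Step 6: prey: 0+0-0=0; pred: 141+0-56=85
Step 7: prey: 0+0-0=0; pred: 85+0-34=51
Step 8: prey: 0+0-0=0; pred: 51+0-20=31
Max prey = 75 at step 3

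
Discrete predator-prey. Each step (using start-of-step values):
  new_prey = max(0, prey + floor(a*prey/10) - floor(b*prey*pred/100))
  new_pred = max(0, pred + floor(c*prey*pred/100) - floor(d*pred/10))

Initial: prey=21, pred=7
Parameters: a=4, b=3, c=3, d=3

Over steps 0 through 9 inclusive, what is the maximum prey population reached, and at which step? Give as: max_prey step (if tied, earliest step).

Step 1: prey: 21+8-4=25; pred: 7+4-2=9
Step 2: prey: 25+10-6=29; pred: 9+6-2=13
Step 3: prey: 29+11-11=29; pred: 13+11-3=21
Step 4: prey: 29+11-18=22; pred: 21+18-6=33
Step 5: prey: 22+8-21=9; pred: 33+21-9=45
Step 6: prey: 9+3-12=0; pred: 45+12-13=44
Step 7: prey: 0+0-0=0; pred: 44+0-13=31
Step 8: prey: 0+0-0=0; pred: 31+0-9=22
Step 9: prey: 0+0-0=0; pred: 22+0-6=16
Max prey = 29 at step 2

Answer: 29 2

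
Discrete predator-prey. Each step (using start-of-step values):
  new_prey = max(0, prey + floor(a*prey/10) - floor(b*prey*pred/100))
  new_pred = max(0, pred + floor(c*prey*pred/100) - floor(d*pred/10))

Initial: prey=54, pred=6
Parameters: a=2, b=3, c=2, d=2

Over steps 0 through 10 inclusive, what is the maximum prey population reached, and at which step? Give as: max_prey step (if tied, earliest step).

Answer: 55 1

Derivation:
Step 1: prey: 54+10-9=55; pred: 6+6-1=11
Step 2: prey: 55+11-18=48; pred: 11+12-2=21
Step 3: prey: 48+9-30=27; pred: 21+20-4=37
Step 4: prey: 27+5-29=3; pred: 37+19-7=49
Step 5: prey: 3+0-4=0; pred: 49+2-9=42
Step 6: prey: 0+0-0=0; pred: 42+0-8=34
Step 7: prey: 0+0-0=0; pred: 34+0-6=28
Step 8: prey: 0+0-0=0; pred: 28+0-5=23
Step 9: prey: 0+0-0=0; pred: 23+0-4=19
Step 10: prey: 0+0-0=0; pred: 19+0-3=16
Max prey = 55 at step 1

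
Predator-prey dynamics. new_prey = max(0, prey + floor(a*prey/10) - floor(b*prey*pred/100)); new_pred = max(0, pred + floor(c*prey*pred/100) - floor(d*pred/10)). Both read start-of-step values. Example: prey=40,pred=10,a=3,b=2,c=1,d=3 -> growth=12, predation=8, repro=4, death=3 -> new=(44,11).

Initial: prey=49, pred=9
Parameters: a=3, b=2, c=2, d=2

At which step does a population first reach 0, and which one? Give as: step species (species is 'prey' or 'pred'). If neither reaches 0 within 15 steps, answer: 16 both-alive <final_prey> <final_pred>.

Answer: 5 prey

Derivation:
Step 1: prey: 49+14-8=55; pred: 9+8-1=16
Step 2: prey: 55+16-17=54; pred: 16+17-3=30
Step 3: prey: 54+16-32=38; pred: 30+32-6=56
Step 4: prey: 38+11-42=7; pred: 56+42-11=87
Step 5: prey: 7+2-12=0; pred: 87+12-17=82
First extinction: prey at step 5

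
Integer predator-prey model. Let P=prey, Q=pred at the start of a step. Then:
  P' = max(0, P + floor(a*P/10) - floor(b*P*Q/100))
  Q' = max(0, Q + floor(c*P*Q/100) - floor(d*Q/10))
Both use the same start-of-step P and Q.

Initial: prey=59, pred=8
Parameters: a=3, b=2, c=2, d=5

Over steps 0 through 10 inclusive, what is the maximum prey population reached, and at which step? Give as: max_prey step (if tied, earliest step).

Step 1: prey: 59+17-9=67; pred: 8+9-4=13
Step 2: prey: 67+20-17=70; pred: 13+17-6=24
Step 3: prey: 70+21-33=58; pred: 24+33-12=45
Step 4: prey: 58+17-52=23; pred: 45+52-22=75
Step 5: prey: 23+6-34=0; pred: 75+34-37=72
Step 6: prey: 0+0-0=0; pred: 72+0-36=36
Step 7: prey: 0+0-0=0; pred: 36+0-18=18
Step 8: prey: 0+0-0=0; pred: 18+0-9=9
Step 9: prey: 0+0-0=0; pred: 9+0-4=5
Step 10: prey: 0+0-0=0; pred: 5+0-2=3
Max prey = 70 at step 2

Answer: 70 2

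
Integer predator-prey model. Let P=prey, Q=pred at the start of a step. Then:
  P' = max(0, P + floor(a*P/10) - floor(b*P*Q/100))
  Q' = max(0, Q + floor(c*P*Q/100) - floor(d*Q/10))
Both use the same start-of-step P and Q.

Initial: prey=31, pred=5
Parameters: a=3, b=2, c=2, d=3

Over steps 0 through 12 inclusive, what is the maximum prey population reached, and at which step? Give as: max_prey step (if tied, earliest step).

Step 1: prey: 31+9-3=37; pred: 5+3-1=7
Step 2: prey: 37+11-5=43; pred: 7+5-2=10
Step 3: prey: 43+12-8=47; pred: 10+8-3=15
Step 4: prey: 47+14-14=47; pred: 15+14-4=25
Step 5: prey: 47+14-23=38; pred: 25+23-7=41
Step 6: prey: 38+11-31=18; pred: 41+31-12=60
Step 7: prey: 18+5-21=2; pred: 60+21-18=63
Step 8: prey: 2+0-2=0; pred: 63+2-18=47
Step 9: prey: 0+0-0=0; pred: 47+0-14=33
Step 10: prey: 0+0-0=0; pred: 33+0-9=24
Step 11: prey: 0+0-0=0; pred: 24+0-7=17
Step 12: prey: 0+0-0=0; pred: 17+0-5=12
Max prey = 47 at step 3

Answer: 47 3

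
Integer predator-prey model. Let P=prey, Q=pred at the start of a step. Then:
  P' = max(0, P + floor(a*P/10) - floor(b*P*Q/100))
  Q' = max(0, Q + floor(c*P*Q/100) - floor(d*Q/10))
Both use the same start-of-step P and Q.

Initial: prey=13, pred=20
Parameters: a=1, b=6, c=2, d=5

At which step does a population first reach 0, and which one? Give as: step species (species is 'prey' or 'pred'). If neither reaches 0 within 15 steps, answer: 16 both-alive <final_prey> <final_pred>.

Answer: 1 prey

Derivation:
Step 1: prey: 13+1-15=0; pred: 20+5-10=15
First extinction: prey at step 1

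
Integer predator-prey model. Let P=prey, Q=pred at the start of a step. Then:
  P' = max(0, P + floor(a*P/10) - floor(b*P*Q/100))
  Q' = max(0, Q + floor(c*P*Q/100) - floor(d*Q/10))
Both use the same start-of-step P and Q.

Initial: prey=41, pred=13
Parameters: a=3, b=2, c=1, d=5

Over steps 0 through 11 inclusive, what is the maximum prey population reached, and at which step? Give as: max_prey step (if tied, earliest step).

Answer: 84 9

Derivation:
Step 1: prey: 41+12-10=43; pred: 13+5-6=12
Step 2: prey: 43+12-10=45; pred: 12+5-6=11
Step 3: prey: 45+13-9=49; pred: 11+4-5=10
Step 4: prey: 49+14-9=54; pred: 10+4-5=9
Step 5: prey: 54+16-9=61; pred: 9+4-4=9
Step 6: prey: 61+18-10=69; pred: 9+5-4=10
Step 7: prey: 69+20-13=76; pred: 10+6-5=11
Step 8: prey: 76+22-16=82; pred: 11+8-5=14
Step 9: prey: 82+24-22=84; pred: 14+11-7=18
Step 10: prey: 84+25-30=79; pred: 18+15-9=24
Step 11: prey: 79+23-37=65; pred: 24+18-12=30
Max prey = 84 at step 9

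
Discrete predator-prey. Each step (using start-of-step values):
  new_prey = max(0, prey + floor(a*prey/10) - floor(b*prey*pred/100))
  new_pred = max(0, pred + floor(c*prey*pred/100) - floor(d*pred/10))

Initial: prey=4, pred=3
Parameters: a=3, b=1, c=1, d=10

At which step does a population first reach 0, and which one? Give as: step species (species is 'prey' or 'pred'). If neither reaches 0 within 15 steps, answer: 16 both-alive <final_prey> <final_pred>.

Answer: 1 pred

Derivation:
Step 1: prey: 4+1-0=5; pred: 3+0-3=0
First extinction: pred at step 1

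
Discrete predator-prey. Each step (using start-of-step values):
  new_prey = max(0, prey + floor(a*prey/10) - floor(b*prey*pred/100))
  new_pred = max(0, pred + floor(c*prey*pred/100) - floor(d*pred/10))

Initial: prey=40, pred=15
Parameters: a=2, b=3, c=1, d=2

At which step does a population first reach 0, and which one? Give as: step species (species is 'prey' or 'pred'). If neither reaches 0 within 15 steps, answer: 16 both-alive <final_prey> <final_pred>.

Answer: 16 both-alive 3 4

Derivation:
Step 1: prey: 40+8-18=30; pred: 15+6-3=18
Step 2: prey: 30+6-16=20; pred: 18+5-3=20
Step 3: prey: 20+4-12=12; pred: 20+4-4=20
Step 4: prey: 12+2-7=7; pred: 20+2-4=18
Step 5: prey: 7+1-3=5; pred: 18+1-3=16
Step 6: prey: 5+1-2=4; pred: 16+0-3=13
Step 7: prey: 4+0-1=3; pred: 13+0-2=11
Step 8: prey: 3+0-0=3; pred: 11+0-2=9
Step 9: prey: 3+0-0=3; pred: 9+0-1=8
Step 10: prey: 3+0-0=3; pred: 8+0-1=7
Step 11: prey: 3+0-0=3; pred: 7+0-1=6
Step 12: prey: 3+0-0=3; pred: 6+0-1=5
Step 13: prey: 3+0-0=3; pred: 5+0-1=4
Step 14: prey: 3+0-0=3; pred: 4+0-0=4
Steps 15-15: state stable at prey=3, pred=4 (no change)
No extinction within 15 steps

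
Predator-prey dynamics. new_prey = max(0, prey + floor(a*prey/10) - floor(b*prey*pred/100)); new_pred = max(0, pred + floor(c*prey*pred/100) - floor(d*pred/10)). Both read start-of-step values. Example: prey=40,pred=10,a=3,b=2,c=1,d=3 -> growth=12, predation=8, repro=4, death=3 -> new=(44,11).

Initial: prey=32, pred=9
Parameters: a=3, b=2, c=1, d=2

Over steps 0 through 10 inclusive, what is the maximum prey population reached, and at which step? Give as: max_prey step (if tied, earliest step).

Answer: 44 4

Derivation:
Step 1: prey: 32+9-5=36; pred: 9+2-1=10
Step 2: prey: 36+10-7=39; pred: 10+3-2=11
Step 3: prey: 39+11-8=42; pred: 11+4-2=13
Step 4: prey: 42+12-10=44; pred: 13+5-2=16
Step 5: prey: 44+13-14=43; pred: 16+7-3=20
Step 6: prey: 43+12-17=38; pred: 20+8-4=24
Step 7: prey: 38+11-18=31; pred: 24+9-4=29
Step 8: prey: 31+9-17=23; pred: 29+8-5=32
Step 9: prey: 23+6-14=15; pred: 32+7-6=33
Step 10: prey: 15+4-9=10; pred: 33+4-6=31
Max prey = 44 at step 4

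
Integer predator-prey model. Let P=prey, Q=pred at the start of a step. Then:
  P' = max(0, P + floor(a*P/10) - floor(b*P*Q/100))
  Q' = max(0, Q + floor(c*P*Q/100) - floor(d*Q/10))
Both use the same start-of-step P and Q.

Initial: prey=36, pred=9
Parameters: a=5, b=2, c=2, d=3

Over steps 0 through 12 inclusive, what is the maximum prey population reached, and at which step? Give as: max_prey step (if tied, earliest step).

Answer: 64 3

Derivation:
Step 1: prey: 36+18-6=48; pred: 9+6-2=13
Step 2: prey: 48+24-12=60; pred: 13+12-3=22
Step 3: prey: 60+30-26=64; pred: 22+26-6=42
Step 4: prey: 64+32-53=43; pred: 42+53-12=83
Step 5: prey: 43+21-71=0; pred: 83+71-24=130
Step 6: prey: 0+0-0=0; pred: 130+0-39=91
Step 7: prey: 0+0-0=0; pred: 91+0-27=64
Step 8: prey: 0+0-0=0; pred: 64+0-19=45
Step 9: prey: 0+0-0=0; pred: 45+0-13=32
Step 10: prey: 0+0-0=0; pred: 32+0-9=23
Step 11: prey: 0+0-0=0; pred: 23+0-6=17
Step 12: prey: 0+0-0=0; pred: 17+0-5=12
Max prey = 64 at step 3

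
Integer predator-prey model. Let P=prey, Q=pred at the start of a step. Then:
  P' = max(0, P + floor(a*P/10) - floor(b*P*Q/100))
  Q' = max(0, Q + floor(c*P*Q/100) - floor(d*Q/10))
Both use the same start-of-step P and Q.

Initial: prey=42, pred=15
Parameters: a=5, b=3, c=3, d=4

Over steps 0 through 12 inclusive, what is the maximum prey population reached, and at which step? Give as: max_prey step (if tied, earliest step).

Step 1: prey: 42+21-18=45; pred: 15+18-6=27
Step 2: prey: 45+22-36=31; pred: 27+36-10=53
Step 3: prey: 31+15-49=0; pred: 53+49-21=81
Step 4: prey: 0+0-0=0; pred: 81+0-32=49
Step 5: prey: 0+0-0=0; pred: 49+0-19=30
Step 6: prey: 0+0-0=0; pred: 30+0-12=18
Step 7: prey: 0+0-0=0; pred: 18+0-7=11
Step 8: prey: 0+0-0=0; pred: 11+0-4=7
Step 9: prey: 0+0-0=0; pred: 7+0-2=5
Step 10: prey: 0+0-0=0; pred: 5+0-2=3
Step 11: prey: 0+0-0=0; pred: 3+0-1=2
Step 12: prey: 0+0-0=0; pred: 2+0-0=2
Max prey = 45 at step 1

Answer: 45 1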